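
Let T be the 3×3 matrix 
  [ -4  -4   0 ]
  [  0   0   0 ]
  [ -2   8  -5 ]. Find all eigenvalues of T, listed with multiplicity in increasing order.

Characteristic polynomial: p(λ) = λ^3 + 9λ^2 + 20λ = λ(λ + 4)(λ + 5).
Roots (with multiplicity): -5, -4, 0.

-5, -4, 0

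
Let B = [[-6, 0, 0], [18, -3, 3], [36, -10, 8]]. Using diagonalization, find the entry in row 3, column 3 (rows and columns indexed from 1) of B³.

Characteristic polynomial: r^3 + r^2 - 24r + 36 = (r - 3)(r - 2)(r + 6), so the eigenvalues are -6, 2, 3.
r=-6: eigenvector (1, -2, -4).
r=2: eigenvector (0, -3, -5).
r=3: eigenvector (0, 1, 2).
P = [[1, 0, 0], [-2, -3, 1], [-4, -5, 2]], D = diag(-6, 2, 3), P⁻¹ = [[1, 0, 0], [0, -2, 1], [2, -5, 3]].
B³ = P·diag(-216, 8, 27)·P⁻¹ = [[-216, 0, 0], [486, -87, 57], [972, -190, 122]].
The requested entry is 122.

122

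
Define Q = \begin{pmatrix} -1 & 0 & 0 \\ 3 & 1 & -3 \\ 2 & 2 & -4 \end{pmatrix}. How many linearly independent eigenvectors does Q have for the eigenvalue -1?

Q + 1I = [[0, 0, 0], [3, 2, -3], [2, 2, -3]].
This matrix has rank 2, so its null space has dimension 3 − 2 = 1.

1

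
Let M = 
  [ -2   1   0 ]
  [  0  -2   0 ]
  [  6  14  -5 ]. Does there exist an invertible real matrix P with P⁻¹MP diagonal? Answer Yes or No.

Characteristic polynomial: p(λ) = λ^3 + 9λ^2 + 24λ + 20 = (λ + 2)^2(λ + 5).
λ = -2 has algebraic multiplicity 2; rank(M + 2I) = 2, so geometric multiplicity = 1.
Geometric multiplicity < algebraic multiplicity, so M is not diagonalizable.

No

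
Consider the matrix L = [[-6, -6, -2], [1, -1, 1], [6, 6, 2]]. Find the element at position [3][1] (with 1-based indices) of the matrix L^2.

Characteristic polynomial: μ^3 + 5μ^2 + 4μ = μ(μ + 1)(μ + 4), so the eigenvalues are -4, -1, 0.
μ=-4: eigenvector (1, 0, -1).
μ=-1: eigenvector (-2, 1, 2).
μ=0: eigenvector (-2, 1, 3).
P = [[1, -2, -2], [0, 1, 1], [-1, 2, 3]], D = diag(-4, -1, 0), P⁻¹ = [[1, 2, 0], [-1, 1, -1], [1, 0, 1]].
L² = P·diag(16, 1, 0)·P⁻¹ = [[18, 30, 2], [-1, 1, -1], [-18, -30, -2]].
The requested entry is -18.

-18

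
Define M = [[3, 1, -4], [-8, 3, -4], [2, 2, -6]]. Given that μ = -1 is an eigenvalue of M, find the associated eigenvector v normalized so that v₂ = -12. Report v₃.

-6

M + 1I = [[4, 1, -4], [-8, 4, -4], [2, 2, -5]].
Solving (M + 1I)v = 0 gives the eigenspace spanned by (-3, -12, -6).
With v₂ = -12, v = (-3, -12, -6), so v₃ = -6.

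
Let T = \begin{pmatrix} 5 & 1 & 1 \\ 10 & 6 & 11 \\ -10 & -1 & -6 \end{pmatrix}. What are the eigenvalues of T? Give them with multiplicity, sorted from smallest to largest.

-5, 5, 5

Characteristic polynomial: p(s) = s^3 - 5s^2 - 25s + 125 = (s - 5)^2(s + 5).
Roots (with multiplicity): -5, 5, 5.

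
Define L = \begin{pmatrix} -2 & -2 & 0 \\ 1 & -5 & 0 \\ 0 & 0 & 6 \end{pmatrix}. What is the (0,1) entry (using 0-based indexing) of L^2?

14

Characteristic polynomial: s^3 + s^2 - 30s - 72 = (s - 6)(s + 3)(s + 4), so the eigenvalues are -4, -3, 6.
s=-4: eigenvector (-1, -1, 0).
s=-3: eigenvector (2, 1, 0).
s=6: eigenvector (0, 0, 1).
P = [[-1, 2, 0], [-1, 1, 0], [0, 0, 1]], D = diag(-4, -3, 6), P⁻¹ = [[1, -2, 0], [1, -1, 0], [0, 0, 1]].
L² = P·diag(16, 9, 36)·P⁻¹ = [[2, 14, 0], [-7, 23, 0], [0, 0, 36]].
The requested entry is 14.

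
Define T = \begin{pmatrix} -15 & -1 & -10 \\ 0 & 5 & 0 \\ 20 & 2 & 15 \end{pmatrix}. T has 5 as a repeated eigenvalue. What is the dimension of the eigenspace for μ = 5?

T − 5I = [[-20, -1, -10], [0, 0, 0], [20, 2, 10]].
This matrix has rank 2, so its null space has dimension 3 − 2 = 1.

1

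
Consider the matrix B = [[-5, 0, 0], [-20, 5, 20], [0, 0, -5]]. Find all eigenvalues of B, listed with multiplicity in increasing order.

-5, -5, 5

Characteristic polynomial: p(s) = s^3 + 5s^2 - 25s - 125 = (s - 5)(s + 5)^2.
Roots (with multiplicity): -5, -5, 5.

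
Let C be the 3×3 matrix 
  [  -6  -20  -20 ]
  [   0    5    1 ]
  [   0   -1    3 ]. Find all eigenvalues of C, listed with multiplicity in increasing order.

-6, 4, 4

Characteristic polynomial: p(μ) = μ^3 - 2μ^2 - 32μ + 96 = (μ - 4)^2(μ + 6).
Roots (with multiplicity): -6, 4, 4.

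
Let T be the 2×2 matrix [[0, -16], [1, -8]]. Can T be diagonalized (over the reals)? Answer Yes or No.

Characteristic polynomial: p(λ) = λ^2 + 8λ + 16 = (λ + 4)^2.
λ = -4 has algebraic multiplicity 2; rank(T + 4I) = 1, so geometric multiplicity = 1.
Geometric multiplicity < algebraic multiplicity, so T is not diagonalizable.

No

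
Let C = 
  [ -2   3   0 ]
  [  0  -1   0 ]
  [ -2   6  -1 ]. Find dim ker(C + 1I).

2

C + 1I = [[-1, 3, 0], [0, 0, 0], [-2, 6, 0]].
This matrix has rank 1, so its null space has dimension 3 − 1 = 2.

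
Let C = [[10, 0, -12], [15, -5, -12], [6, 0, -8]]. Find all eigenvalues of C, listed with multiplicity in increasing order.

Characteristic polynomial: p(t) = t^3 + 3t^2 - 18t - 40 = (t - 4)(t + 2)(t + 5).
Roots (with multiplicity): -5, -2, 4.

-5, -2, 4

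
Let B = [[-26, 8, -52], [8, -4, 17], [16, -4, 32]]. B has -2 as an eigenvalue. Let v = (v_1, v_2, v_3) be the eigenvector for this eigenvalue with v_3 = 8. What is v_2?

4

B + 2I = [[-24, 8, -52], [8, -2, 17], [16, -4, 34]].
Solving (B + 2I)v = 0 gives the eigenspace spanned by (-16, 4, 8).
With v_3 = 8, v = (-16, 4, 8), so v_2 = 4.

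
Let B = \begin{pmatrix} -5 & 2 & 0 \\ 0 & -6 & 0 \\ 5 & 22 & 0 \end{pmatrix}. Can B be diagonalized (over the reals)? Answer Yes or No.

Characteristic polynomial: p(t) = t^3 + 11t^2 + 30t = t(t + 5)(t + 6).
All 3 eigenvalues are distinct, so B is diagonalizable.

Yes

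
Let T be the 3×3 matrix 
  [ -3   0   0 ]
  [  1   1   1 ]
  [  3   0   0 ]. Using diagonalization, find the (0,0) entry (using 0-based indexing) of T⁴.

Characteristic polynomial: r^3 + 2r^2 - 3r = r(r - 1)(r + 3), so the eigenvalues are -3, 0, 1.
r=-3: eigenvector (1, 0, -1).
r=1: eigenvector (0, 1, 0).
r=0: eigenvector (0, -1, 1).
P = [[1, 0, 0], [0, 1, -1], [-1, 0, 1]], D = diag(-3, 1, 0), P⁻¹ = [[1, 0, 0], [1, 1, 1], [1, 0, 1]].
T⁴ = P·diag(81, 1, 0)·P⁻¹ = [[81, 0, 0], [1, 1, 1], [-81, 0, 0]].
The requested entry is 81.

81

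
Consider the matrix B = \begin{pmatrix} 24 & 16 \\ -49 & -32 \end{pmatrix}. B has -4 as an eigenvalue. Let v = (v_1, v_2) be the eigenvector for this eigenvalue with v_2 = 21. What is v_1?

B + 4I = [[28, 16], [-49, -28]].
Solving (B + 4I)v = 0 gives the eigenspace spanned by (-12, 21).
With v_2 = 21, v = (-12, 21), so v_1 = -12.

-12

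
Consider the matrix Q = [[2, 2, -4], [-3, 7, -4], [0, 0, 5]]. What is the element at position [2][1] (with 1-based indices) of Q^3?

Characteristic polynomial: λ^3 - 14λ^2 + 65λ - 100 = (λ - 5)^2(λ - 4), so the eigenvalues are 4, 5, 5.
λ=5: eigenvector (0, 2, 1).
λ=5: eigenvector (2, 3, 0).
λ=4: eigenvector (1, 1, 0).
P = [[0, 2, 1], [2, 3, 1], [1, 0, 0]], D = diag(5, 5, 4), P⁻¹ = [[0, 0, 1], [-1, 1, -2], [3, -2, 4]].
Q³ = P·diag(125, 125, 64)·P⁻¹ = [[-58, 122, -244], [-183, 247, -244], [0, 0, 125]].
The requested entry is -183.

-183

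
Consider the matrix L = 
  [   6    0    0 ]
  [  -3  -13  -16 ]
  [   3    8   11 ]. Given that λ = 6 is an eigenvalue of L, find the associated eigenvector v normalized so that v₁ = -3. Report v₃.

L − 6I = [[0, 0, 0], [-3, -19, -16], [3, 8, 5]].
Solving (L − 6I)v = 0 gives the eigenspace spanned by (-3, 3, -3).
With v₁ = -3, v = (-3, 3, -3), so v₃ = -3.

-3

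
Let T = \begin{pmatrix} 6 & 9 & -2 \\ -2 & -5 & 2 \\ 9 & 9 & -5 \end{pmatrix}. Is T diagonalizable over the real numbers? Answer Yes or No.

Yes

Characteristic polynomial: p(λ) = λ^3 + 4λ^2 - 17λ - 60 = (λ - 4)(λ + 3)(λ + 5).
All 3 eigenvalues are distinct, so T is diagonalizable.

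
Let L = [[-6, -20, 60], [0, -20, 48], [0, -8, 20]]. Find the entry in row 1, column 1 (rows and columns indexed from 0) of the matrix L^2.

Characteristic polynomial: λ^3 + 6λ^2 - 16λ - 96 = (λ - 4)(λ + 4)(λ + 6), so the eigenvalues are -6, -4, 4.
λ=-6: eigenvector (1, 0, 0).
λ=4: eigenvector (2, 2, 1).
λ=-4: eigenvector (0, 3, 1).
P = [[1, 2, 0], [0, 2, 3], [0, 1, 1]], D = diag(-6, 4, -4), P⁻¹ = [[1, 2, -6], [0, -1, 3], [0, 1, -2]].
L² = P·diag(36, 16, 16)·P⁻¹ = [[36, 40, -120], [0, 16, 0], [0, 0, 16]].
The requested entry is 16.

16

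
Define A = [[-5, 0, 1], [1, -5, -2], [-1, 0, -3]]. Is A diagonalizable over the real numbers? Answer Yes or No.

Characteristic polynomial: p(λ) = λ^3 + 13λ^2 + 56λ + 80 = (λ + 4)^2(λ + 5).
λ = -4 has algebraic multiplicity 2; rank(A + 4I) = 2, so geometric multiplicity = 1.
Geometric multiplicity < algebraic multiplicity, so A is not diagonalizable.

No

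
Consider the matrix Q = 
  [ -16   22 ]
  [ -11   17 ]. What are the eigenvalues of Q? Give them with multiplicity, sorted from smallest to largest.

-5, 6

Characteristic polynomial: p(r) = r^2 - r - 30 = (r - 6)(r + 5).
Roots (with multiplicity): -5, 6.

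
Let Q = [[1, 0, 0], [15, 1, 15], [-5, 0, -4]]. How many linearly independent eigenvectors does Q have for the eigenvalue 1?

Q − 1I = [[0, 0, 0], [15, 0, 15], [-5, 0, -5]].
This matrix has rank 1, so its null space has dimension 3 − 1 = 2.

2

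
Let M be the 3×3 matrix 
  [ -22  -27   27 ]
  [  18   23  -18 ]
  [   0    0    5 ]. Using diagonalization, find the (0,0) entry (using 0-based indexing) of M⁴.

Characteristic polynomial: μ^3 - 6μ^2 - 15μ + 100 = (μ - 5)^2(μ + 4), so the eigenvalues are -4, 5, 5.
μ=5: eigenvector (1, -1, 0).
μ=-4: eigenvector (3, -2, 0).
μ=5: eigenvector (0, 1, 1).
P = [[1, 3, 0], [-1, -2, 1], [0, 0, 1]], D = diag(5, -4, 5), P⁻¹ = [[-2, -3, 3], [1, 1, -1], [0, 0, 1]].
M⁴ = P·diag(625, 256, 625)·P⁻¹ = [[-482, -1107, 1107], [738, 1363, -738], [0, 0, 625]].
The requested entry is -482.

-482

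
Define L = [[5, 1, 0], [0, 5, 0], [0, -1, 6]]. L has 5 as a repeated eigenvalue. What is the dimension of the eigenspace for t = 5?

1

L − 5I = [[0, 1, 0], [0, 0, 0], [0, -1, 1]].
This matrix has rank 2, so its null space has dimension 3 − 2 = 1.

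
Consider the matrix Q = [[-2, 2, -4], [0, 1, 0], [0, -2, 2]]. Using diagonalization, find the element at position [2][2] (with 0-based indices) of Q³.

8

Characteristic polynomial: t^3 - t^2 - 4t + 4 = (t - 2)(t - 1)(t + 2), so the eigenvalues are -2, 1, 2.
t=-2: eigenvector (1, 0, 0).
t=1: eigenvector (-2, 1, 2).
t=2: eigenvector (-1, 0, 1).
P = [[1, -2, -1], [0, 1, 0], [0, 2, 1]], D = diag(-2, 1, 2), P⁻¹ = [[1, 0, 1], [0, 1, 0], [0, -2, 1]].
Q³ = P·diag(-8, 1, 8)·P⁻¹ = [[-8, 14, -16], [0, 1, 0], [0, -14, 8]].
The requested entry is 8.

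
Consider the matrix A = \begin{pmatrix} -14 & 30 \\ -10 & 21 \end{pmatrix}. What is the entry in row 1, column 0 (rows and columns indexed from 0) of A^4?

-2590

Characteristic polynomial: t^2 - 7t + 6 = (t - 6)(t - 1), so the eigenvalues are 1, 6.
t=6: eigenvector (-3, -2).
t=1: eigenvector (2, 1).
P = [[-3, 2], [-2, 1]], D = diag(6, 1), P⁻¹ = [[1, -2], [2, -3]].
A⁴ = P·diag(1296, 1)·P⁻¹ = [[-3884, 7770], [-2590, 5181]].
The requested entry is -2590.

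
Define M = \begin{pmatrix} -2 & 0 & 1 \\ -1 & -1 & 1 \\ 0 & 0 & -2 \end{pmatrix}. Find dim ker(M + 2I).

M + 2I = [[0, 0, 1], [-1, 1, 1], [0, 0, 0]].
This matrix has rank 2, so its null space has dimension 3 − 2 = 1.

1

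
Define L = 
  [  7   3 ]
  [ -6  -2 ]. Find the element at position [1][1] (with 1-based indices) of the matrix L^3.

127

Characteristic polynomial: λ^2 - 5λ + 4 = (λ - 4)(λ - 1), so the eigenvalues are 1, 4.
λ=1: eigenvector (1, -2).
λ=4: eigenvector (1, -1).
P = [[1, 1], [-2, -1]], D = diag(1, 4), P⁻¹ = [[-1, -1], [2, 1]].
L³ = P·diag(1, 64)·P⁻¹ = [[127, 63], [-126, -62]].
The requested entry is 127.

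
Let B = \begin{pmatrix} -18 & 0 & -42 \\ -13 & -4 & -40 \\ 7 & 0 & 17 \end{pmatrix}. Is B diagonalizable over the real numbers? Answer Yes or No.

Characteristic polynomial: p(μ) = μ^3 + 5μ^2 - 8μ - 48 = (μ - 3)(μ + 4)^2.
μ = -4 has algebraic multiplicity 2; rank(B + 4I) = 2, so geometric multiplicity = 1.
Geometric multiplicity < algebraic multiplicity, so B is not diagonalizable.

No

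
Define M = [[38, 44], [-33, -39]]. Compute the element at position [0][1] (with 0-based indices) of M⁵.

Characteristic polynomial: t^2 + t - 30 = (t - 5)(t + 6), so the eigenvalues are -6, 5.
t=-6: eigenvector (-1, 1).
t=5: eigenvector (4, -3).
P = [[-1, 4], [1, -3]], D = diag(-6, 5), P⁻¹ = [[3, 4], [1, 1]].
M⁵ = P·diag(-7776, 3125)·P⁻¹ = [[35828, 43604], [-32703, -40479]].
The requested entry is 43604.

43604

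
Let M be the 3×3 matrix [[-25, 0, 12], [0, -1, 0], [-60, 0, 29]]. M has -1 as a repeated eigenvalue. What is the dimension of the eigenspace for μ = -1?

2

M + 1I = [[-24, 0, 12], [0, 0, 0], [-60, 0, 30]].
This matrix has rank 1, so its null space has dimension 3 − 1 = 2.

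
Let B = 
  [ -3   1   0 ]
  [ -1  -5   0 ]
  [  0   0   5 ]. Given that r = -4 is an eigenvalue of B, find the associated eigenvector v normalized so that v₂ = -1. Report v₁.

1

B + 4I = [[1, 1, 0], [-1, -1, 0], [0, 0, 9]].
Solving (B + 4I)v = 0 gives the eigenspace spanned by (1, -1, 0).
With v₂ = -1, v = (1, -1, 0), so v₁ = 1.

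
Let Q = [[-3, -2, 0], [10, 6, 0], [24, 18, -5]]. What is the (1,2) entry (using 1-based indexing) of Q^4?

-30

Characteristic polynomial: μ^3 + 2μ^2 - 13μ + 10 = (μ - 2)(μ - 1)(μ + 5), so the eigenvalues are -5, 1, 2.
μ=1: eigenvector (1, -2, -2).
μ=2: eigenvector (-2, 5, 6).
μ=-5: eigenvector (0, 0, 1).
P = [[1, -2, 0], [-2, 5, 0], [-2, 6, 1]], D = diag(1, 2, -5), P⁻¹ = [[5, 2, 0], [2, 1, 0], [-2, -2, 1]].
Q⁴ = P·diag(1, 16, 625)·P⁻¹ = [[-59, -30, 0], [150, 76, 0], [-1068, -1158, 625]].
The requested entry is -30.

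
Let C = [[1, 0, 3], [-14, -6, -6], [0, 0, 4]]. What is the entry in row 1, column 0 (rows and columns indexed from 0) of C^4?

Characteristic polynomial: t^3 + t^2 - 26t + 24 = (t - 4)(t - 1)(t + 6), so the eigenvalues are -6, 1, 4.
t=4: eigenvector (1, -2, 1).
t=-6: eigenvector (0, 1, 0).
t=1: eigenvector (1, -2, 0).
P = [[1, 0, 1], [-2, 1, -2], [1, 0, 0]], D = diag(4, -6, 1), P⁻¹ = [[0, 0, 1], [2, 1, 0], [1, 0, -1]].
C⁴ = P·diag(256, 1296, 1)·P⁻¹ = [[1, 0, 255], [2590, 1296, -510], [0, 0, 256]].
The requested entry is 2590.

2590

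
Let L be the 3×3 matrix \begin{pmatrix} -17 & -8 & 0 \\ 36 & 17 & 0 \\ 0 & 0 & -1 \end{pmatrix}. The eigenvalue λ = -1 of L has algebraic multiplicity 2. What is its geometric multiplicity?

2

L + 1I = [[-16, -8, 0], [36, 18, 0], [0, 0, 0]].
This matrix has rank 1, so its null space has dimension 3 − 1 = 2.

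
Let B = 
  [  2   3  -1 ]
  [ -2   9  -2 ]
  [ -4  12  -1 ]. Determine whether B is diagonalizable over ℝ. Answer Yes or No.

Characteristic polynomial: p(r) = r^3 - 10r^2 + 33r - 36 = (r - 4)(r - 3)^2.
r = 3 has algebraic multiplicity 2; rank(B − 3I) = 1, so geometric multiplicity = 2.
Every eigenvalue has geometric = algebraic multiplicity, so B is diagonalizable.

Yes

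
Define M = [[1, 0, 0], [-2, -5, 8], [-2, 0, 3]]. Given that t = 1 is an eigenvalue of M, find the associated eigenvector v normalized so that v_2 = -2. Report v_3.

-2

M − 1I = [[0, 0, 0], [-2, -6, 8], [-2, 0, 2]].
Solving (M − 1I)v = 0 gives the eigenspace spanned by (-2, -2, -2).
With v_2 = -2, v = (-2, -2, -2), so v_3 = -2.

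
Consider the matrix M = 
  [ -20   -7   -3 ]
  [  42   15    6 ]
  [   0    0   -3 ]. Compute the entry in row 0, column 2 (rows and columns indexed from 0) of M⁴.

1215

Characteristic polynomial: λ^3 + 8λ^2 + 9λ - 18 = (λ - 1)(λ + 3)(λ + 6), so the eigenvalues are -6, -3, 1.
λ=-6: eigenvector (1, -2, 0).
λ=1: eigenvector (-1, 3, 0).
λ=-3: eigenvector (-1, 2, 1).
P = [[1, -1, -1], [-2, 3, 2], [0, 0, 1]], D = diag(-6, 1, -3), P⁻¹ = [[3, 1, 1], [2, 1, 0], [0, 0, 1]].
M⁴ = P·diag(1296, 1, 81)·P⁻¹ = [[3886, 1295, 1215], [-7770, -2589, -2430], [0, 0, 81]].
The requested entry is 1215.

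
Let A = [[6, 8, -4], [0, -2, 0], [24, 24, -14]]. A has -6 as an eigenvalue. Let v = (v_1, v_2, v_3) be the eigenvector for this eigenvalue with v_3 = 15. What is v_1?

A + 6I = [[12, 8, -4], [0, 4, 0], [24, 24, -8]].
Solving (A + 6I)v = 0 gives the eigenspace spanned by (5, 0, 15).
With v_3 = 15, v = (5, 0, 15), so v_1 = 5.

5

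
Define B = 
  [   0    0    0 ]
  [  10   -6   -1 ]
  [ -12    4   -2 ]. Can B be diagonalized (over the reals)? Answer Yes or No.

No

Characteristic polynomial: p(μ) = μ^3 + 8μ^2 + 16μ = μ(μ + 4)^2.
μ = -4 has algebraic multiplicity 2; rank(B + 4I) = 2, so geometric multiplicity = 1.
Geometric multiplicity < algebraic multiplicity, so B is not diagonalizable.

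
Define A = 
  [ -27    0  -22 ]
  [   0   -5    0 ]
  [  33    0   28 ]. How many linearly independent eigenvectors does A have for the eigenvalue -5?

A + 5I = [[-22, 0, -22], [0, 0, 0], [33, 0, 33]].
This matrix has rank 1, so its null space has dimension 3 − 1 = 2.

2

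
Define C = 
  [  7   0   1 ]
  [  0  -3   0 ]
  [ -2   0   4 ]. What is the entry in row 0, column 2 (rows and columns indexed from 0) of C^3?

91

Characteristic polynomial: s^3 - 8s^2 - 3s + 90 = (s - 6)(s - 5)(s + 3), so the eigenvalues are -3, 5, 6.
s=5: eigenvector (-1, 0, 2).
s=-3: eigenvector (0, 1, 0).
s=6: eigenvector (1, 0, -1).
P = [[-1, 0, 1], [0, 1, 0], [2, 0, -1]], D = diag(5, -3, 6), P⁻¹ = [[1, 0, 1], [0, 1, 0], [2, 0, 1]].
C³ = P·diag(125, -27, 216)·P⁻¹ = [[307, 0, 91], [0, -27, 0], [-182, 0, 34]].
The requested entry is 91.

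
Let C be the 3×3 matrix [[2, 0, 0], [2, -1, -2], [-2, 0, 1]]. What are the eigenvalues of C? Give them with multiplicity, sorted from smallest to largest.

-1, 1, 2

Characteristic polynomial: p(μ) = μ^3 - 2μ^2 - μ + 2 = (μ - 2)(μ - 1)(μ + 1).
Roots (with multiplicity): -1, 1, 2.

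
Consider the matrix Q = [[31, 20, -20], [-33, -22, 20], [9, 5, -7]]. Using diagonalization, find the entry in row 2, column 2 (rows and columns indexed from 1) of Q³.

-268

Characteristic polynomial: r^3 - 2r^2 - 5r + 6 = (r - 3)(r - 1)(r + 2), so the eigenvalues are -2, 1, 3.
r=3: eigenvector (5, -5, 2).
r=-2: eigenvector (0, 1, 1).
r=1: eigenvector (2, -2, 1).
P = [[5, 0, 2], [-5, 1, -2], [2, 1, 1]], D = diag(3, -2, 1), P⁻¹ = [[3, 2, -2], [1, 1, 0], [-7, -5, 5]].
Q³ = P·diag(27, -8, 1)·P⁻¹ = [[391, 260, -260], [-399, -268, 260], [147, 95, -103]].
The requested entry is -268.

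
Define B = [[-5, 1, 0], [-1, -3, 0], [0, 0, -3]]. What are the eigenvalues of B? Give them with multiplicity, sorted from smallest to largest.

Characteristic polynomial: p(λ) = λ^3 + 11λ^2 + 40λ + 48 = (λ + 3)(λ + 4)^2.
Roots (with multiplicity): -4, -4, -3.

-4, -4, -3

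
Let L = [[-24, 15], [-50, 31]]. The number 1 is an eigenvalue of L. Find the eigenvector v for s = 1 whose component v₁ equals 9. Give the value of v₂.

15

L − 1I = [[-25, 15], [-50, 30]].
Solving (L − 1I)v = 0 gives the eigenspace spanned by (9, 15).
With v₁ = 9, v = (9, 15), so v₂ = 15.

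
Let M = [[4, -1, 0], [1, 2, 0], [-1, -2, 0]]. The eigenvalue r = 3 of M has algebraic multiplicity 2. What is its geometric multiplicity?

1

M − 3I = [[1, -1, 0], [1, -1, 0], [-1, -2, -3]].
This matrix has rank 2, so its null space has dimension 3 − 2 = 1.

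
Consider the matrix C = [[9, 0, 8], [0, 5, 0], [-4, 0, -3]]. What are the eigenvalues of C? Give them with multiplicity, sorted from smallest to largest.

Characteristic polynomial: p(t) = t^3 - 11t^2 + 35t - 25 = (t - 5)^2(t - 1).
Roots (with multiplicity): 1, 5, 5.

1, 5, 5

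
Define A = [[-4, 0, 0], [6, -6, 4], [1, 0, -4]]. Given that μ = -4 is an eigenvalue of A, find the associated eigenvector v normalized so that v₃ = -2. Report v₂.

A + 4I = [[0, 0, 0], [6, -2, 4], [1, 0, 0]].
Solving (A + 4I)v = 0 gives the eigenspace spanned by (0, -4, -2).
With v₃ = -2, v = (0, -4, -2), so v₂ = -4.

-4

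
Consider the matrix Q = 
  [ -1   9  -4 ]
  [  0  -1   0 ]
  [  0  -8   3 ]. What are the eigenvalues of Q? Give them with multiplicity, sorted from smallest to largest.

-1, -1, 3

Characteristic polynomial: p(λ) = λ^3 - λ^2 - 5λ - 3 = (λ - 3)(λ + 1)^2.
Roots (with multiplicity): -1, -1, 3.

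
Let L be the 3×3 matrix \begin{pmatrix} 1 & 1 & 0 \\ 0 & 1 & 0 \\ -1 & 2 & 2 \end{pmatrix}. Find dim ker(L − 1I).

L − 1I = [[0, 1, 0], [0, 0, 0], [-1, 2, 1]].
This matrix has rank 2, so its null space has dimension 3 − 2 = 1.

1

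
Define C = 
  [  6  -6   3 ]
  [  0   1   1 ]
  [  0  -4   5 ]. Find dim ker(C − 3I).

1

C − 3I = [[3, -6, 3], [0, -2, 1], [0, -4, 2]].
This matrix has rank 2, so its null space has dimension 3 − 2 = 1.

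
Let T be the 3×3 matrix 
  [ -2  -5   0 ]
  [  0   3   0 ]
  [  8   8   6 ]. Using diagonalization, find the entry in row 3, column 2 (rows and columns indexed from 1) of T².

Characteristic polynomial: s^3 - 7s^2 + 36 = (s - 6)(s - 3)(s + 2), so the eigenvalues are -2, 3, 6.
s=-2: eigenvector (1, 0, -1).
s=3: eigenvector (-1, 1, 0).
s=6: eigenvector (0, 0, 1).
P = [[1, -1, 0], [0, 1, 0], [-1, 0, 1]], D = diag(-2, 3, 6), P⁻¹ = [[1, 1, 0], [0, 1, 0], [1, 1, 1]].
T² = P·diag(4, 9, 36)·P⁻¹ = [[4, -5, 0], [0, 9, 0], [32, 32, 36]].
The requested entry is 32.

32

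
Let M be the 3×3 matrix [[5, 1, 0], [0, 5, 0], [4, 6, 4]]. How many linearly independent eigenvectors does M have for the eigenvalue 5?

M − 5I = [[0, 1, 0], [0, 0, 0], [4, 6, -1]].
This matrix has rank 2, so its null space has dimension 3 − 2 = 1.

1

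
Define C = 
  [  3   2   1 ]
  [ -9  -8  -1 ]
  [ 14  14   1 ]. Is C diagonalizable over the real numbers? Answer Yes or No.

No

Characteristic polynomial: p(λ) = λ^3 + 4λ^2 - 11λ + 6 = (λ - 1)^2(λ + 6).
λ = 1 has algebraic multiplicity 2; rank(C − 1I) = 2, so geometric multiplicity = 1.
Geometric multiplicity < algebraic multiplicity, so C is not diagonalizable.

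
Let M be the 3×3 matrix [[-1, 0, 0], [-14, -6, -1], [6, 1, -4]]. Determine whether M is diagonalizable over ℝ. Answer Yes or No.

No

Characteristic polynomial: p(s) = s^3 + 11s^2 + 35s + 25 = (s + 1)(s + 5)^2.
s = -5 has algebraic multiplicity 2; rank(M + 5I) = 2, so geometric multiplicity = 1.
Geometric multiplicity < algebraic multiplicity, so M is not diagonalizable.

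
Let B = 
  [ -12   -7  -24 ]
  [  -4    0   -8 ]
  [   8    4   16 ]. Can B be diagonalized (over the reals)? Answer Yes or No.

Characteristic polynomial: p(t) = t^3 - 4t^2 + 4t = t(t - 2)^2.
t = 2 has algebraic multiplicity 2; rank(B − 2I) = 2, so geometric multiplicity = 1.
Geometric multiplicity < algebraic multiplicity, so B is not diagonalizable.

No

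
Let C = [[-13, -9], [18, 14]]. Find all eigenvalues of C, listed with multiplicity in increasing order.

Characteristic polynomial: p(r) = r^2 - r - 20 = (r - 5)(r + 4).
Roots (with multiplicity): -4, 5.

-4, 5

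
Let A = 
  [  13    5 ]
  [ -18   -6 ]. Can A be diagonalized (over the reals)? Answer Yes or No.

Yes

Characteristic polynomial: p(t) = t^2 - 7t + 12 = (t - 4)(t - 3).
All 2 eigenvalues are distinct, so A is diagonalizable.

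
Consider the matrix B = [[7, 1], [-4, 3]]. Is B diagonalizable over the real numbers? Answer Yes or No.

No

Characteristic polynomial: p(μ) = μ^2 - 10μ + 25 = (μ - 5)^2.
μ = 5 has algebraic multiplicity 2; rank(B − 5I) = 1, so geometric multiplicity = 1.
Geometric multiplicity < algebraic multiplicity, so B is not diagonalizable.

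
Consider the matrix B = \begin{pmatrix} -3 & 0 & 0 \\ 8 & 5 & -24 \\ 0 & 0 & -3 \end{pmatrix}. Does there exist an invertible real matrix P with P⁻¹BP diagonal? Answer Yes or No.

Characteristic polynomial: p(μ) = μ^3 + μ^2 - 21μ - 45 = (μ - 5)(μ + 3)^2.
μ = -3 has algebraic multiplicity 2; rank(B + 3I) = 1, so geometric multiplicity = 2.
Every eigenvalue has geometric = algebraic multiplicity, so B is diagonalizable.

Yes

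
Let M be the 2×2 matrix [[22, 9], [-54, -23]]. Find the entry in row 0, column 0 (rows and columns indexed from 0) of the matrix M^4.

Characteristic polynomial: r^2 + r - 20 = (r - 4)(r + 5), so the eigenvalues are -5, 4.
r=4: eigenvector (1, -2).
r=-5: eigenvector (-1, 3).
P = [[1, -1], [-2, 3]], D = diag(4, -5), P⁻¹ = [[3, 1], [2, 1]].
M⁴ = P·diag(256, 625)·P⁻¹ = [[-482, -369], [2214, 1363]].
The requested entry is -482.

-482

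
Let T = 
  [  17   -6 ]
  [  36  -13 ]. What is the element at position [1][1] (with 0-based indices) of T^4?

-1247

Characteristic polynomial: μ^2 - 4μ - 5 = (μ - 5)(μ + 1), so the eigenvalues are -1, 5.
μ=-1: eigenvector (1, 3).
μ=5: eigenvector (1, 2).
P = [[1, 1], [3, 2]], D = diag(-1, 5), P⁻¹ = [[-2, 1], [3, -1]].
T⁴ = P·diag(1, 625)·P⁻¹ = [[1873, -624], [3744, -1247]].
The requested entry is -1247.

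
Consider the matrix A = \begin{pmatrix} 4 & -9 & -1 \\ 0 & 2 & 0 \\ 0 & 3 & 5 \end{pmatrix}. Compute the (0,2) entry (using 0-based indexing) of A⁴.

-369

Characteristic polynomial: μ^3 - 11μ^2 + 38μ - 40 = (μ - 5)(μ - 4)(μ - 2), so the eigenvalues are 2, 4, 5.
μ=4: eigenvector (1, 0, 0).
μ=5: eigenvector (-1, 0, 1).
μ=2: eigenvector (4, 1, -1).
P = [[1, -1, 4], [0, 0, 1], [0, 1, -1]], D = diag(4, 5, 2), P⁻¹ = [[1, -3, 1], [0, 1, 1], [0, 1, 0]].
A⁴ = P·diag(256, 625, 16)·P⁻¹ = [[256, -1329, -369], [0, 16, 0], [0, 609, 625]].
The requested entry is -369.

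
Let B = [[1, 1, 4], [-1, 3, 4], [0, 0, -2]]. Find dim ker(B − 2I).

1

B − 2I = [[-1, 1, 4], [-1, 1, 4], [0, 0, -4]].
This matrix has rank 2, so its null space has dimension 3 − 2 = 1.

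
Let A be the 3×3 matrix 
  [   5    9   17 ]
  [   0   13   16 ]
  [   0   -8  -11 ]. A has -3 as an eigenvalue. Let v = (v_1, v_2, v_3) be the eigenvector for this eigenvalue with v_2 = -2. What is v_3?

2

A + 3I = [[8, 9, 17], [0, 16, 16], [0, -8, -8]].
Solving (A + 3I)v = 0 gives the eigenspace spanned by (-2, -2, 2).
With v_2 = -2, v = (-2, -2, 2), so v_3 = 2.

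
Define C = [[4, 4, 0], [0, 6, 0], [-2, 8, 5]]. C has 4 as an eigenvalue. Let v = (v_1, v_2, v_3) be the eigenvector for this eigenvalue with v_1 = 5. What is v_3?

C − 4I = [[0, 4, 0], [0, 2, 0], [-2, 8, 1]].
Solving (C − 4I)v = 0 gives the eigenspace spanned by (5, 0, 10).
With v_1 = 5, v = (5, 0, 10), so v_3 = 10.

10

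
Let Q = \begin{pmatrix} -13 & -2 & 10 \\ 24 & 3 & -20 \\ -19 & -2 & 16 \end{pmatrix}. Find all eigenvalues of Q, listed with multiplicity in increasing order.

-1, 1, 6

Characteristic polynomial: p(μ) = μ^3 - 6μ^2 - μ + 6 = (μ - 6)(μ - 1)(μ + 1).
Roots (with multiplicity): -1, 1, 6.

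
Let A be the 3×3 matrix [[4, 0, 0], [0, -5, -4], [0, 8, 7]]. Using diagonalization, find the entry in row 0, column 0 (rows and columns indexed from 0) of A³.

64

Characteristic polynomial: s^3 - 6s^2 + 5s + 12 = (s - 4)(s - 3)(s + 1), so the eigenvalues are -1, 3, 4.
s=4: eigenvector (1, 0, 0).
s=-1: eigenvector (0, 1, -1).
s=3: eigenvector (0, -1, 2).
P = [[1, 0, 0], [0, 1, -1], [0, -1, 2]], D = diag(4, -1, 3), P⁻¹ = [[1, 0, 0], [0, 2, 1], [0, 1, 1]].
A³ = P·diag(64, -1, 27)·P⁻¹ = [[64, 0, 0], [0, -29, -28], [0, 56, 55]].
The requested entry is 64.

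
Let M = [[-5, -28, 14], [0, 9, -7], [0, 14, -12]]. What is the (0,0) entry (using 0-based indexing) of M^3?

-125

Characteristic polynomial: μ^3 + 8μ^2 + 5μ - 50 = (μ - 2)(μ + 5)^2, so the eigenvalues are -5, -5, 2.
μ=-5: eigenvector (1, 0, 0).
μ=-5: eigenvector (2, -1, -2).
μ=2: eigenvector (-2, 1, 1).
P = [[1, 2, -2], [0, -1, 1], [0, -2, 1]], D = diag(-5, -5, 2), P⁻¹ = [[1, 2, 0], [0, 1, -1], [0, 2, -1]].
M³ = P·diag(-125, -125, 8)·P⁻¹ = [[-125, -532, 266], [0, 141, -133], [0, 266, -258]].
The requested entry is -125.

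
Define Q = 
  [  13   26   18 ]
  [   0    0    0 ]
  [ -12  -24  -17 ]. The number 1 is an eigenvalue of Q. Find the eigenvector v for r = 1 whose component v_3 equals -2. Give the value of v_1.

Q − 1I = [[12, 26, 18], [0, -1, 0], [-12, -24, -18]].
Solving (Q − 1I)v = 0 gives the eigenspace spanned by (3, 0, -2).
With v_3 = -2, v = (3, 0, -2), so v_1 = 3.

3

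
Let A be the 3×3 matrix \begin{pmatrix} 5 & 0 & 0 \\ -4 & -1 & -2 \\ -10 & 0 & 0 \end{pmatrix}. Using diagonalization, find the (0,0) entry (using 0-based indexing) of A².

25

Characteristic polynomial: t^3 - 4t^2 - 5t = t(t - 5)(t + 1), so the eigenvalues are -1, 0, 5.
t=5: eigenvector (1, 0, -2).
t=-1: eigenvector (0, 1, 0).
t=0: eigenvector (0, -2, 1).
P = [[1, 0, 0], [0, 1, -2], [-2, 0, 1]], D = diag(5, -1, 0), P⁻¹ = [[1, 0, 0], [4, 1, 2], [2, 0, 1]].
A² = P·diag(25, 1, 0)·P⁻¹ = [[25, 0, 0], [4, 1, 2], [-50, 0, 0]].
The requested entry is 25.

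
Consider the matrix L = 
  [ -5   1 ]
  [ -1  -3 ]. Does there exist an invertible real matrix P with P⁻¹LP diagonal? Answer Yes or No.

No

Characteristic polynomial: p(λ) = λ^2 + 8λ + 16 = (λ + 4)^2.
λ = -4 has algebraic multiplicity 2; rank(L + 4I) = 1, so geometric multiplicity = 1.
Geometric multiplicity < algebraic multiplicity, so L is not diagonalizable.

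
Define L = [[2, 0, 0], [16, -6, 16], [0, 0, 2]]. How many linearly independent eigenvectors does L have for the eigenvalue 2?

2

L − 2I = [[0, 0, 0], [16, -8, 16], [0, 0, 0]].
This matrix has rank 1, so its null space has dimension 3 − 1 = 2.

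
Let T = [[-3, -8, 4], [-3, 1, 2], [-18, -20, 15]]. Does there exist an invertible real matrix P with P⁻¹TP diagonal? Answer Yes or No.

Characteristic polynomial: p(μ) = μ^3 - 13μ^2 + 55μ - 75 = (μ - 5)^2(μ - 3).
μ = 5 has algebraic multiplicity 2; rank(T − 5I) = 2, so geometric multiplicity = 1.
Geometric multiplicity < algebraic multiplicity, so T is not diagonalizable.

No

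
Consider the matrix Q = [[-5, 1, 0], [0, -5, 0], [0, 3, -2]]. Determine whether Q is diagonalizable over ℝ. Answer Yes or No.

Characteristic polynomial: p(s) = s^3 + 12s^2 + 45s + 50 = (s + 2)(s + 5)^2.
s = -5 has algebraic multiplicity 2; rank(Q + 5I) = 2, so geometric multiplicity = 1.
Geometric multiplicity < algebraic multiplicity, so Q is not diagonalizable.

No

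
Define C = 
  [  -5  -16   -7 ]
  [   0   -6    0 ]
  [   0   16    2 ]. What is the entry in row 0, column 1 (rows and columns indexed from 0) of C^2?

Characteristic polynomial: r^3 + 9r^2 + 8r - 60 = (r - 2)(r + 5)(r + 6), so the eigenvalues are -6, -5, 2.
r=-6: eigenvector (2, 1, -2).
r=-5: eigenvector (1, 0, 0).
r=2: eigenvector (-1, 0, 1).
P = [[2, 1, -1], [1, 0, 0], [-2, 0, 1]], D = diag(-6, -5, 2), P⁻¹ = [[0, 1, 0], [1, 0, 1], [0, 2, 1]].
C² = P·diag(36, 25, 4)·P⁻¹ = [[25, 64, 21], [0, 36, 0], [0, -64, 4]].
The requested entry is 64.

64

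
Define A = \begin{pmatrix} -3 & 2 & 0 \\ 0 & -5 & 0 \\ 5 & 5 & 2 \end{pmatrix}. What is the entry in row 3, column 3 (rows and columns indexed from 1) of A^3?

8

Characteristic polynomial: s^3 + 6s^2 - s - 30 = (s - 2)(s + 3)(s + 5), so the eigenvalues are -5, -3, 2.
s=-5: eigenvector (1, -1, 0).
s=2: eigenvector (0, 0, 1).
s=-3: eigenvector (1, 0, -1).
P = [[1, 0, 1], [-1, 0, 0], [0, 1, -1]], D = diag(-5, 2, -3), P⁻¹ = [[0, -1, 0], [1, 1, 1], [1, 1, 0]].
A³ = P·diag(-125, 8, -27)·P⁻¹ = [[-27, 98, 0], [0, -125, 0], [35, 35, 8]].
The requested entry is 8.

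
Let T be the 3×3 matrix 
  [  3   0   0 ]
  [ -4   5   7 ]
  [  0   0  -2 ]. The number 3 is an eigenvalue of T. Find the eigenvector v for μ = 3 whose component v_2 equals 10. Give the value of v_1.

5

T − 3I = [[0, 0, 0], [-4, 2, 7], [0, 0, -5]].
Solving (T − 3I)v = 0 gives the eigenspace spanned by (5, 10, 0).
With v_2 = 10, v = (5, 10, 0), so v_1 = 5.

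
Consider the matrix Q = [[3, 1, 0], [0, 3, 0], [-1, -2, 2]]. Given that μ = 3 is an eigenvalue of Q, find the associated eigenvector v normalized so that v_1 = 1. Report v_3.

Q − 3I = [[0, 1, 0], [0, 0, 0], [-1, -2, -1]].
Solving (Q − 3I)v = 0 gives the eigenspace spanned by (1, 0, -1).
With v_1 = 1, v = (1, 0, -1), so v_3 = -1.

-1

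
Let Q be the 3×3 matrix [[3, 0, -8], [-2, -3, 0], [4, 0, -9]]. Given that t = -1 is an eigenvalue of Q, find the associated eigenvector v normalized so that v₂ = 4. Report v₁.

Q + 1I = [[4, 0, -8], [-2, -2, 0], [4, 0, -8]].
Solving (Q + 1I)v = 0 gives the eigenspace spanned by (-4, 4, -2).
With v₂ = 4, v = (-4, 4, -2), so v₁ = -4.

-4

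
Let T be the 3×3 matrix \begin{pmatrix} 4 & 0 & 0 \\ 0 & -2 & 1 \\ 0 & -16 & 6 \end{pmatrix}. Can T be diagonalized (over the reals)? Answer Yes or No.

No

Characteristic polynomial: p(s) = s^3 - 8s^2 + 20s - 16 = (s - 4)(s - 2)^2.
s = 2 has algebraic multiplicity 2; rank(T − 2I) = 2, so geometric multiplicity = 1.
Geometric multiplicity < algebraic multiplicity, so T is not diagonalizable.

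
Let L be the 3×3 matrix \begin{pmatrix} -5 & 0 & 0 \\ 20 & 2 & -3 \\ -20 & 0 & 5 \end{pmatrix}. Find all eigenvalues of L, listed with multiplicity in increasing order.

Characteristic polynomial: p(λ) = λ^3 - 2λ^2 - 25λ + 50 = (λ - 5)(λ - 2)(λ + 5).
Roots (with multiplicity): -5, 2, 5.

-5, 2, 5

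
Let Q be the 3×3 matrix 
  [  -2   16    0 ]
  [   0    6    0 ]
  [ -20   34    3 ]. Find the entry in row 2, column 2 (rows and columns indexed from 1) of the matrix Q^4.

Characteristic polynomial: μ^3 - 7μ^2 + 36 = (μ - 6)(μ - 3)(μ + 2), so the eigenvalues are -2, 3, 6.
μ=3: eigenvector (0, 0, 1).
μ=6: eigenvector (2, 1, -2).
μ=-2: eigenvector (1, 0, 4).
P = [[0, 2, 1], [0, 1, 0], [1, -2, 4]], D = diag(3, 6, -2), P⁻¹ = [[-4, 10, 1], [0, 1, 0], [1, -2, 0]].
Q⁴ = P·diag(81, 1296, 16)·P⁻¹ = [[16, 2560, 0], [0, 1296, 0], [-260, -1910, 81]].
The requested entry is 1296.

1296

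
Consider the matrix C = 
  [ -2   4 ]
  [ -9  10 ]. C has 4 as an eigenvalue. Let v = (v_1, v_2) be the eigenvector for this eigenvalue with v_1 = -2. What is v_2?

C − 4I = [[-6, 4], [-9, 6]].
Solving (C − 4I)v = 0 gives the eigenspace spanned by (-2, -3).
With v_1 = -2, v = (-2, -3), so v_2 = -3.

-3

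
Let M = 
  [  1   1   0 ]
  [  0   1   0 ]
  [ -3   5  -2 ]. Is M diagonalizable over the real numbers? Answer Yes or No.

Characteristic polynomial: p(s) = s^3 - 3s + 2 = (s - 1)^2(s + 2).
s = 1 has algebraic multiplicity 2; rank(M − 1I) = 2, so geometric multiplicity = 1.
Geometric multiplicity < algebraic multiplicity, so M is not diagonalizable.

No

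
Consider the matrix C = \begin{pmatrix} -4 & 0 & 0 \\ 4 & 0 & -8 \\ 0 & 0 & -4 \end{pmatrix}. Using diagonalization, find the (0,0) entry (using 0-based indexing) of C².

16

Characteristic polynomial: s^3 + 8s^2 + 16s = s(s + 4)^2, so the eigenvalues are -4, -4, 0.
s=-4: eigenvector (1, -1, 0).
s=0: eigenvector (0, 1, 0).
s=-4: eigenvector (0, 2, 1).
P = [[1, 0, 0], [-1, 1, 2], [0, 0, 1]], D = diag(-4, 0, -4), P⁻¹ = [[1, 0, 0], [1, 1, -2], [0, 0, 1]].
C² = P·diag(16, 0, 16)·P⁻¹ = [[16, 0, 0], [-16, 0, 32], [0, 0, 16]].
The requested entry is 16.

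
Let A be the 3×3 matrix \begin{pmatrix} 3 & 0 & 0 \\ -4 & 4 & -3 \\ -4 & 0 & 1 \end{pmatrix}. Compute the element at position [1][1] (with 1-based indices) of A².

Characteristic polynomial: t^3 - 8t^2 + 19t - 12 = (t - 4)(t - 3)(t - 1), so the eigenvalues are 1, 3, 4.
t=3: eigenvector (1, -2, -2).
t=4: eigenvector (0, 1, 0).
t=1: eigenvector (0, 1, 1).
P = [[1, 0, 0], [-2, 1, 1], [-2, 0, 1]], D = diag(3, 4, 1), P⁻¹ = [[1, 0, 0], [0, 1, -1], [2, 0, 1]].
A² = P·diag(9, 16, 1)·P⁻¹ = [[9, 0, 0], [-16, 16, -15], [-16, 0, 1]].
The requested entry is 9.

9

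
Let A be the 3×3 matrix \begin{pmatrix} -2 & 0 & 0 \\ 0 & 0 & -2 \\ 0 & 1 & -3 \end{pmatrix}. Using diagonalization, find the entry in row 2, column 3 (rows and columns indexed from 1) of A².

Characteristic polynomial: r^3 + 5r^2 + 8r + 4 = (r + 1)(r + 2)^2, so the eigenvalues are -2, -2, -1.
r=-2: eigenvector (1, 0, 0).
r=-2: eigenvector (-2, -1, -1).
r=-1: eigenvector (0, 2, 1).
P = [[1, -2, 0], [0, -1, 2], [0, -1, 1]], D = diag(-2, -2, -1), P⁻¹ = [[1, 2, -4], [0, 1, -2], [0, 1, -1]].
A² = P·diag(4, 4, 1)·P⁻¹ = [[4, 0, 0], [0, -2, 6], [0, -3, 7]].
The requested entry is 6.

6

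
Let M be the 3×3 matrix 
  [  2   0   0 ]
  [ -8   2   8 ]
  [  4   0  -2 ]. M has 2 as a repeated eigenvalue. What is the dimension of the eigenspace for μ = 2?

2

M − 2I = [[0, 0, 0], [-8, 0, 8], [4, 0, -4]].
This matrix has rank 1, so its null space has dimension 3 − 1 = 2.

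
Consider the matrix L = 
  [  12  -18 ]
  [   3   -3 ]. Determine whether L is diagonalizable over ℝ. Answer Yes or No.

Characteristic polynomial: p(r) = r^2 - 9r + 18 = (r - 6)(r - 3).
All 2 eigenvalues are distinct, so L is diagonalizable.

Yes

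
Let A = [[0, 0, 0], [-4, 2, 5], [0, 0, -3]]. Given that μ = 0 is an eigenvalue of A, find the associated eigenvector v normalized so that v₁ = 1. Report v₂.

A = [[0, 0, 0], [-4, 2, 5], [0, 0, -3]].
Solving (A)v = 0 gives the eigenspace spanned by (1, 2, 0).
With v₁ = 1, v = (1, 2, 0), so v₂ = 2.

2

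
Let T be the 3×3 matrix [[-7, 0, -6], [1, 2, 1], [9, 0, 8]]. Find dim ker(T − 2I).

1

T − 2I = [[-9, 0, -6], [1, 0, 1], [9, 0, 6]].
This matrix has rank 2, so its null space has dimension 3 − 2 = 1.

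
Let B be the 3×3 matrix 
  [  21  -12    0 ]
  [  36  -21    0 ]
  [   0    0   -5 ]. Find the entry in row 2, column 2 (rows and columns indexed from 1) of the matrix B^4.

81

Characteristic polynomial: μ^3 + 5μ^2 - 9μ - 45 = (μ - 3)(μ + 3)(μ + 5), so the eigenvalues are -5, -3, 3.
μ=-3: eigenvector (1, 2, 0).
μ=3: eigenvector (-2, -3, 0).
μ=-5: eigenvector (0, 0, 1).
P = [[1, -2, 0], [2, -3, 0], [0, 0, 1]], D = diag(-3, 3, -5), P⁻¹ = [[-3, 2, 0], [-2, 1, 0], [0, 0, 1]].
B⁴ = P·diag(81, 81, 625)·P⁻¹ = [[81, 0, 0], [0, 81, 0], [0, 0, 625]].
The requested entry is 81.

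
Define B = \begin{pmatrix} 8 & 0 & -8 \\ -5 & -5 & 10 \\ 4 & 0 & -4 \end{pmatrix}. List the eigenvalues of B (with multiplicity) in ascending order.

-5, 0, 4

Characteristic polynomial: p(s) = s^3 + s^2 - 20s = s(s - 4)(s + 5).
Roots (with multiplicity): -5, 0, 4.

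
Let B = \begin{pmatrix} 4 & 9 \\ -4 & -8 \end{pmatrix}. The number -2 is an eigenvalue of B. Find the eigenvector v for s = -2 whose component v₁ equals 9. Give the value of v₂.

-6

B + 2I = [[6, 9], [-4, -6]].
Solving (B + 2I)v = 0 gives the eigenspace spanned by (9, -6).
With v₁ = 9, v = (9, -6), so v₂ = -6.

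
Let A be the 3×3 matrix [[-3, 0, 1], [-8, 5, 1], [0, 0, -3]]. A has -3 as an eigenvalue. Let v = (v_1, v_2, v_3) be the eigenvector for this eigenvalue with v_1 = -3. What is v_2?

-3

A + 3I = [[0, 0, 1], [-8, 8, 1], [0, 0, 0]].
Solving (A + 3I)v = 0 gives the eigenspace spanned by (-3, -3, 0).
With v_1 = -3, v = (-3, -3, 0), so v_2 = -3.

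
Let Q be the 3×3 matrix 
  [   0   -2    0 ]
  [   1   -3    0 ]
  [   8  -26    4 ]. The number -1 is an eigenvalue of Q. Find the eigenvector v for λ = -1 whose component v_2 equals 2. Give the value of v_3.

4

Q + 1I = [[1, -2, 0], [1, -2, 0], [8, -26, 5]].
Solving (Q + 1I)v = 0 gives the eigenspace spanned by (4, 2, 4).
With v_2 = 2, v = (4, 2, 4), so v_3 = 4.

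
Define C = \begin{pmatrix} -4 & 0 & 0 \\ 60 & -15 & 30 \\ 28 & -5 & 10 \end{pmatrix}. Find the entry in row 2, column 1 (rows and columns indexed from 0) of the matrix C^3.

-125

Characteristic polynomial: λ^3 + 9λ^2 + 20λ = λ(λ + 4)(λ + 5), so the eigenvalues are -5, -4, 0.
λ=-5: eigenvector (0, 3, 1).
λ=-4: eigenvector (1, 0, -2).
λ=0: eigenvector (0, 2, 1).
P = [[0, 1, 0], [3, 0, 2], [1, -2, 1]], D = diag(-5, -4, 0), P⁻¹ = [[-4, 1, -2], [1, 0, 0], [6, -1, 3]].
C³ = P·diag(-125, -64, 0)·P⁻¹ = [[-64, 0, 0], [1500, -375, 750], [628, -125, 250]].
The requested entry is -125.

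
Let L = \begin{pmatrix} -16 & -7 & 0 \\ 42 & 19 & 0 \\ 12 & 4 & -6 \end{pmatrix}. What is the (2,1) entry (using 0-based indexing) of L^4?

-1280

Characteristic polynomial: r^3 + 3r^2 - 28r - 60 = (r - 5)(r + 2)(r + 6), so the eigenvalues are -6, -2, 5.
r=-2: eigenvector (1, -2, 1).
r=5: eigenvector (-1, 3, 0).
r=-6: eigenvector (0, 0, 1).
P = [[1, -1, 0], [-2, 3, 0], [1, 0, 1]], D = diag(-2, 5, -6), P⁻¹ = [[3, 1, 0], [2, 1, 0], [-3, -1, 1]].
L⁴ = P·diag(16, 625, 1296)·P⁻¹ = [[-1202, -609, 0], [3654, 1843, 0], [-3840, -1280, 1296]].
The requested entry is -1280.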